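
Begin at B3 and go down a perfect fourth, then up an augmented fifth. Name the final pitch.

C##4

A perfect fourth down from B3 is F#3.
F#3 up an augmented fifth → C##4 (8 semitones).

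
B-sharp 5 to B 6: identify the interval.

B to B is the same letter name, plus an octave: an octave.
A perfect octave would be 12 semitones; B#5 to B6 is 11, one semitone narrower, so the interval is diminished.

d8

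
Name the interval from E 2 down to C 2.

Descending from E2 to C2 is the same interval as ascending C2 to E2.
C to E spans three letter names (C-D-E): a third.
Counting semitones, C2→E2 is 4, which is the major third.

major third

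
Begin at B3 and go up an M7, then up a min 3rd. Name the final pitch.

Up a major seventh from B3: A#4 (11 semitones up).
A minor third up from A#4 is C#5.

C#5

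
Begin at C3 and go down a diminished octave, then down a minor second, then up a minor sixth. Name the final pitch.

C3 down a diminished octave → C#2 (11 semitones).
Down a minor second from C#2: B#1 (1 semitone down).
B#1 up a minor sixth → G#2 (8 semitones).

G#2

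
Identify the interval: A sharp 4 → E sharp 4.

Descending from A#4 to E#4 is the same interval as ascending E#4 to A#4.
E to A spans four letter names (E-F-G-A): a fourth.
The perfect fourth spans 5 semitones, and E#4 to A#4 is exactly 5 semitones — so this is a perfect fourth.

perfect fourth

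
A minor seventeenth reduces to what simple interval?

m3

Each octave removed subtracts seven from the number: 17 − 14 = 3.
Quality carries through unchanged, so the simple form is a minor third.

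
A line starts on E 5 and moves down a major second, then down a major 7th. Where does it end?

Down a major second from E5: D5 (2 semitones down).
D5 down a major seventh → Eb4 (11 semitones).

E flat 4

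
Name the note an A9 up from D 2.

E sharp 3

Two letters up from D (plus an octave) reaches E.
An augmented ninth is 15 semitones; 15 semitones up from D2 gives E#3.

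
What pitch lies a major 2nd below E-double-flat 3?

D-double-flat 3

Two letter names down from E: D.
A major second is 2 semitones; 2 semitones down from Ebb3 gives Dbb3.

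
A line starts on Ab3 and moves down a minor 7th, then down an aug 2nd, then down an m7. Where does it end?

Down a minor seventh from Ab3: Bb2 (10 semitones down).
An augmented second down from Bb2 is Abb2.
Down a minor seventh from Abb2: Bbb1 (10 semitones down).

Bbb1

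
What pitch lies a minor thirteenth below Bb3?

D2

Counting six letter names plus an octave down from B lands on D.
A minor thirteenth spans 20 semitones, so from Bb3 the target pitch is D2.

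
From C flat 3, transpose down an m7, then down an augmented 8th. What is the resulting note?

Down a minor seventh from Cb3: Db2 (10 semitones down).
Down an augmented octave from Db2: Dbb1 (13 semitones down).

D double-flat 1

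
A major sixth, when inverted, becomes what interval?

minor 3rd

The rule of nine gives the new number: 9 − 6 = 3, so a sixth becomes a third.
And major becomes minor under inversion, so we get a minor third.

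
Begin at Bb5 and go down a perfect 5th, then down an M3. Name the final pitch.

Down a perfect fifth from Bb5: Eb5 (7 semitones down).
Eb5 down a major third → Cb5 (4 semitones).

Cb5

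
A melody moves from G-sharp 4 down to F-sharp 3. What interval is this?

M9

Descending from G#4 to F#3 is the same interval as ascending F#3 to G#4.
F to G spans two letter names (F-G), plus an octave: a ninth.
F#3 to G#4 is 14 semitones, matching the major ninth exactly, so the quality is major.
(Equivalently, a compound major second: a major second plus an octave.)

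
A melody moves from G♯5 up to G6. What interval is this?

G to G is the same letter name, plus an octave: an octave.
G#5 to G6 spans 11 semitones — one semitone narrower than the perfect octave (12) — giving a diminished octave.

diminished octave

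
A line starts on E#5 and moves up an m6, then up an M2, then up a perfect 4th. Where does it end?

G#6

Up a minor sixth from E#5: C#6 (8 semitones up).
Up a major second from C#6: D#6 (2 semitones up).
A perfect fourth up from D#6 is G#6.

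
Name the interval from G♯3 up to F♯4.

G to F spans seven letter names (G-A-B-C-D-E-F), so the interval is some kind of seventh.
G#3 to F#4 is 10 semitones, a half step short of the major seventh (11), so this is minor.

minor seventh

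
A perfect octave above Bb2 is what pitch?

Bb3

An octave keeps the letter name B, an octave up from B.
A perfect octave is 12 semitones; 12 semitones up from Bb2 gives Bb3.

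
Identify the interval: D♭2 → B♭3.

M13

D to B spans six letter names (D-E-F-G-A-B), plus an octave, so the interval is some kind of thirteenth.
Db2 to Bb3 is 21 semitones, matching the major thirteenth exactly, so the quality is major.
(Equivalently, a compound major sixth: a major sixth plus an octave.)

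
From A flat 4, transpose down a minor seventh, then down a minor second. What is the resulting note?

Ab4 down a minor seventh → Bb3 (10 semitones).
A minor second down from Bb3 is A3.

A 3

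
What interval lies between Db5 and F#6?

D to F spans three letter names (D-E-F), plus an octave, so the interval is some kind of tenth.
The major tenth is 16 semitones; here we have 17, one semitone wider: augmented.
(Equivalently, a compound augmented third: an augmented third plus an octave.)

augmented tenth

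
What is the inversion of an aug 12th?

First reduce the compound augmented twelfth to its simple form, an augmented fifth.
The rule of nine gives the new number: 9 − 5 = 4, so a fifth becomes a fourth.
Quality inverts too: augmented becomes diminished. That makes the inversion a diminished fourth.

diminished 4th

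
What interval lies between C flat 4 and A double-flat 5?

minor 13th

C to A spans six letter names (C-D-E-F-G-A), plus an octave — that makes it a thirteenth of some quality.
Cb4 to Abb5 is 20 semitones, a half step short of the major thirteenth (21), so this is minor.
(Equivalently, a compound minor sixth: a minor sixth plus an octave.)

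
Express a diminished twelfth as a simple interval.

diminished 5th

Subtracting seven from the interval number removes an octave: 12 − 7 = 5.
Quality carries through unchanged, so the simple form is a diminished fifth.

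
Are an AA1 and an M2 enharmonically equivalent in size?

Yes

A doubly augmented unison = 2 semitones = a major second; enharmonically equal.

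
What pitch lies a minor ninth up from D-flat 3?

Counting two letter names plus an octave up from D lands on E.
A minor ninth spans 13 semitones, so from Db3 the target pitch is Ebb4.

E-double-flat 4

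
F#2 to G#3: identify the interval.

F to G spans two letter names (F-G), plus an octave — that makes it a ninth of some quality.
The major ninth spans 14 semitones, and F#2 to G#3 is exactly 14 semitones — so this is a major ninth.
(Equivalently, a compound major second: a major second plus an octave.)

major 9th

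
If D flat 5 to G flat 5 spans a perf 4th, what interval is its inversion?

The rule of nine gives the new number: 9 − 4 = 5, so a fourth becomes a fifth.
Quality inverts too: perfect stays perfect. That makes the inversion a perfect fifth.

P5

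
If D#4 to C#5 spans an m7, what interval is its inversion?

Inverted interval numbers add to nine, so a seventh pairs with a second (7 + 2 = 9).
Quality inverts too: minor becomes major. That makes the inversion a major second.

major second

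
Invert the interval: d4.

augmented 5th

Interval numbers invert to sum to nine: 4 + 5 = 9, so a fourth inverts to a fifth.
And diminished becomes augmented under inversion, so we get an augmented fifth.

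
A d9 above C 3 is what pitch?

The ninth's letter: C up two letter names plus an octave → D.
Moving 12 semitones up from C3 (the size of a diminished ninth) reaches Dbb4.

D-double-flat 4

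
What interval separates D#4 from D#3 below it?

P8

Descending from D#4 to D#3 is the same interval as ascending D#3 to D#4.
D to D is the same letter name, plus an octave — that makes it an octave of some quality.
Counting semitones, D#3→D#4 is 12, which is the perfect octave.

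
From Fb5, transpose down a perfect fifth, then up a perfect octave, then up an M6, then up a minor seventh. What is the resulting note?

Down a perfect fifth from Fb5: Bbb4 (7 semitones down).
A perfect octave up from Bbb4 is Bbb5.
Bbb5 up a major sixth → Gb6 (9 semitones).
A minor seventh up from Gb6 is Fb7.

Fb7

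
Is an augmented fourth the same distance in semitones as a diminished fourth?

No

An augmented fourth spans 6 semitones; a diminished fourth spans 4 semitones. They differ by 2.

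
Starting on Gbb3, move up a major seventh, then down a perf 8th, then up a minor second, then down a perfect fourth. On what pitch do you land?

Up a major seventh from Gbb3: Fb4 (11 semitones up).
Down a perfect octave from Fb4: Fb3 (12 semitones down).
A minor second up from Fb3 is Gbb3.
Gbb3 down a perfect fourth → Dbb3 (5 semitones).

Dbb3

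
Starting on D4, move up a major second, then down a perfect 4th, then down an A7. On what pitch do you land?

D4 up a major second → E4 (2 semitones).
A perfect fourth down from E4 is B3.
B3 down an augmented seventh → Cb3 (12 semitones).

Cb3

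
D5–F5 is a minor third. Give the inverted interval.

Interval numbers invert to sum to nine: 3 + 6 = 9, so a third inverts to a sixth.
Quality inverts too: minor becomes major. That makes the inversion a major sixth.

M6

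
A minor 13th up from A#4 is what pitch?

F#6

Counting six letter names plus an octave up from A lands on F.
A minor thirteenth is 20 semitones; 20 semitones up from A#4 gives F#6.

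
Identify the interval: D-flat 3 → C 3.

minor 2nd

Descending from Db3 to C3 is the same interval as ascending C3 to Db3.
C to D spans two letter names (C-D): a second.
A major second would be 2 semitones, but C3 to Db3 is 1 — one semitone narrower, making it a minor second.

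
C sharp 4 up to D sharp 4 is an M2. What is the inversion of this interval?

minor 7th

Inverted interval numbers add to nine, so a second pairs with a seventh (2 + 7 = 9).
Quality inverts too: major becomes minor. That makes the inversion a minor seventh.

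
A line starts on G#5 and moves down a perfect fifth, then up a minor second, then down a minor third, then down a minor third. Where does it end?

G#4

G#5 down a perfect fifth → C#5 (7 semitones).
A minor second up from C#5 is D5.
D5 down a minor third → B4 (3 semitones).
Down a minor third from B4: G#4 (3 semitones down).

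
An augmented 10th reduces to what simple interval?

Take out an octave (7 from the number): 10 − 7 = 3.
Quality carries through unchanged, so the simple form is an augmented third.

augmented third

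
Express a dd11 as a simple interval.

Each octave removed subtracts seven from the number: 11 − 7 = 4.
That makes a doubly diminished eleventh a compound doubly diminished fourth — an octave plus a doubly diminished fourth.

doubly diminished 4th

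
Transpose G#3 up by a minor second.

A3

Counting two letter names up from G lands on A.
Moving 1 semitone up from G#3 (the size of a minor second) reaches A3.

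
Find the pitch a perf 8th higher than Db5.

An octave keeps the letter name D, an octave up from D.
A perfect octave is 12 semitones; 12 semitones up from Db5 gives Db6.

Db6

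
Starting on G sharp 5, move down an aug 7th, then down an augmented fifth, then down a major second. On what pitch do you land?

C double-flat 4

G#5 down an augmented seventh → Ab4 (12 semitones).
An augmented fifth down from Ab4 is Dbb4.
A major second down from Dbb4 is Cbb4.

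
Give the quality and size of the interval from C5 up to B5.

major seventh

C to B spans seven letter names (C-D-E-F-G-A-B) — that makes it a seventh of some quality.
The major seventh spans 11 semitones, and C5 to B5 is exactly 11 semitones — so this is a major seventh.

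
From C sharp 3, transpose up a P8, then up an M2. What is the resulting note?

D sharp 4

A perfect octave up from C#3 is C#4.
A major second up from C#4 is D#4.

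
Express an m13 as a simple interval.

m6

Take out an octave (7 from the number): 13 − 7 = 6.
That makes a minor thirteenth a compound minor sixth — an octave plus a minor sixth.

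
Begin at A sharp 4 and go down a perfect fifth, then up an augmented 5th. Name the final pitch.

Down a perfect fifth from A#4: D#4 (7 semitones down).
An augmented fifth up from D#4 is A##4.

A double-sharp 4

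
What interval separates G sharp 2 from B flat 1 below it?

Descending from G#2 to Bb1 is the same interval as ascending Bb1 to G#2.
B to G spans six letter names (B-C-D-E-F-G) — that makes it a sixth of some quality.
A major sixth would be 9 semitones; Bb1 to G#2 is 10, one semitone wider, so the interval is augmented.

A6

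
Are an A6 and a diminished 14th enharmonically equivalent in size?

An augmented sixth spans 10 semitones; a diminished fourteenth spans 21 semitones. They differ by 11.

No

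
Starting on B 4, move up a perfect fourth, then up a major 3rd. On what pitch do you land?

B4 up a perfect fourth → E5 (5 semitones).
E5 up a major third → G#5 (4 semitones).

G sharp 5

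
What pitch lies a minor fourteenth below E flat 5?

Counting seven letter names plus an octave down from E lands on F.
Moving 22 semitones down from Eb5 (the size of a minor fourteenth) reaches F3.

F 3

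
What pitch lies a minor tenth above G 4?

B-flat 5

Counting three letter names plus an octave up from G lands on B.
A minor tenth spans 15 semitones, so from G4 the target pitch is Bb5.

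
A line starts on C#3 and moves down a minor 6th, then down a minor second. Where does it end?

D##2

Down a minor sixth from C#3: E#2 (8 semitones down).
E#2 down a minor second → D##2 (1 semitone).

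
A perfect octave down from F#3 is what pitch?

The letter stays F (same as the start), shifted an octave down.
Moving 12 semitones down from F#3 (the size of a perfect octave) reaches F#2.

F#2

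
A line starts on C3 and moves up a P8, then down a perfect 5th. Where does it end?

Up a perfect octave from C3: C4 (12 semitones up).
A perfect fifth down from C4 is F3.

F3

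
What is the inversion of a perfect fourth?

Interval numbers invert to sum to nine: 4 + 5 = 9, so a fourth inverts to a fifth.
The quality also flips — perfect stays perfect — giving a perfect fifth.

perfect 5th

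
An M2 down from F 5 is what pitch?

E-flat 5

The second takes the letter from F down to E.
Moving 2 semitones down from F5 (the size of a major second) reaches Eb5.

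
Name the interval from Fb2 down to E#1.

doubly diminished ninth

Descending from Fb2 to E#1 is the same interval as ascending E#1 to Fb2.
E to F spans two letter names (E-F), plus an octave, so the interval is some kind of ninth.
E#1 to Fb2 spans 11 semitones — three semitones narrower than the major ninth (14) — giving a doubly diminished ninth.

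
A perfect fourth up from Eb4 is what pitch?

Counting four letter names up from E lands on A.
A perfect fourth is 5 semitones; 5 semitones up from Eb4 gives Ab4.

Ab4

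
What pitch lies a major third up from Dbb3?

Fb3

Three letter names up from D: F.
A major third spans 4 semitones, so from Dbb3 the target pitch is Fb3.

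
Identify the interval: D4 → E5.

D to E spans two letter names (D-E), plus an octave: a ninth.
Counting semitones, D4→E5 is 14, which is the major ninth.
(Equivalently, a compound major second: a major second plus an octave.)

M9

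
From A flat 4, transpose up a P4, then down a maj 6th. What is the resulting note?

F flat 4

Ab4 up a perfect fourth → Db5 (5 semitones).
Down a major sixth from Db5: Fb4 (9 semitones down).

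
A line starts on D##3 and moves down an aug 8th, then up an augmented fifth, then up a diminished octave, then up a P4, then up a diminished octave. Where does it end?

D5

Down an augmented octave from D##3: D#2 (13 semitones down).
D#2 up an augmented fifth → A##2 (8 semitones).
Up a diminished octave from A##2: A#3 (11 semitones up).
A perfect fourth up from A#3 is D#4.
Up a diminished octave from D#4: D5 (11 semitones up).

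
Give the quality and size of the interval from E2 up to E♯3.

E to E is the same letter name, plus an octave, so the interval is some kind of octave.
A perfect octave would be 12 semitones; E2 to E#3 is 13, one semitone wider, so the interval is augmented.

A8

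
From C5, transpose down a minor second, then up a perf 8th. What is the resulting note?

B5

Down a minor second from C5: B4 (1 semitone down).
A perfect octave up from B4 is B5.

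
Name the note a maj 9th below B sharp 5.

The ninth's letter: B down two letter names plus an octave → A.
A major ninth spans 14 semitones, so from B#5 the target pitch is A#4.

A sharp 4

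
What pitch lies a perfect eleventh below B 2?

Four letters down from B (plus an octave) reaches F.
Moving 17 semitones down from B2 (the size of a perfect eleventh) reaches F#1.

F-sharp 1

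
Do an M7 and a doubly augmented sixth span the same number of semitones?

Both span 11 semitones: a major seventh and a doubly augmented sixth are the same chromatic distance.

Yes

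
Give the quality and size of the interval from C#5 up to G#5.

C to G spans five letter names (C-D-E-F-G), so the interval is some kind of fifth.
Counting semitones, C#5→G#5 is 7, which is the perfect fifth.

perfect fifth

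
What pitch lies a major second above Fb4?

Counting two letter names up from F lands on G.
Moving 2 semitones up from Fb4 (the size of a major second) reaches Gb4.

Gb4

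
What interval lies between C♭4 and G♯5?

AA12

C to G spans five letter names (C-D-E-F-G), plus an octave, so the interval is some kind of twelfth.
A perfect twelfth would be 19 semitones; Cb4 to G#5 is 21, two semitones wider, so the interval is doubly augmented.
(Equivalently, a compound doubly augmented fifth: a doubly augmented fifth plus an octave.)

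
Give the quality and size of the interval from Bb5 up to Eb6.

B to E spans four letter names (B-C-D-E): a fourth.
Counting semitones, Bb5→Eb6 is 5, which is the perfect fourth.

perfect fourth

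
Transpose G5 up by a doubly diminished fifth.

Dbb6

Counting five letter names up from G lands on D.
Moving 5 semitones up from G5 (the size of a doubly diminished fifth) reaches Dbb6.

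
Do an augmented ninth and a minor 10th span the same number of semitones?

An augmented ninth = 15 semitones = a minor tenth; enharmonically equal.

Yes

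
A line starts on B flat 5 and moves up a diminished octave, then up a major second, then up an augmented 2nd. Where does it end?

Bb5 up a diminished octave → Bbb6 (11 semitones).
A major second up from Bbb6 is Cb7.
Up an augmented second from Cb7: D7 (3 semitones up).

D 7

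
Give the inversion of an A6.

Interval numbers invert to sum to nine: 6 + 3 = 9, so a sixth inverts to a third.
And augmented becomes diminished under inversion, so we get a diminished third.

d3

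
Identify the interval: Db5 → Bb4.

Descending from Db5 to Bb4 is the same interval as ascending Bb4 to Db5.
B to D spans three letter names (B-C-D), so the interval is some kind of third.
A major third would be 4 semitones, but Bb4 to Db5 is 3 — one semitone narrower, making it a minor third.

minor 3rd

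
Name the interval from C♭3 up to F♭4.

perfect eleventh

C to F spans four letter names (C-D-E-F), plus an octave: an eleventh.
The perfect eleventh spans 17 semitones, and Cb3 to Fb4 is exactly 17 semitones — so this is a perfect eleventh.
(Equivalently, a compound perfect fourth: a perfect fourth plus an octave.)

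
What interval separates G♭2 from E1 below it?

d10

Descending from Gb2 to E1 is the same interval as ascending E1 to Gb2.
E to G spans three letter names (E-F-G), plus an octave — that makes it a tenth of some quality.
The major tenth is 16 semitones; here we have 14, two semitones narrower: diminished.
(Equivalently, a compound diminished third: a diminished third plus an octave.)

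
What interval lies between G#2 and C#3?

perfect fourth

G to C spans four letter names (G-A-B-C) — that makes it a fourth of some quality.
Counting semitones, G#2→C#3 is 5, which is the perfect fourth.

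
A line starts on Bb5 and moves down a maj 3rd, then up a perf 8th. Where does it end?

Gb6

Down a major third from Bb5: Gb5 (4 semitones down).
Gb5 up a perfect octave → Gb6 (12 semitones).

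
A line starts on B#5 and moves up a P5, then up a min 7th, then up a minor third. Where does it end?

G#7

A perfect fifth up from B#5 is F##6.
F##6 up a minor seventh → E#7 (10 semitones).
E#7 up a minor third → G#7 (3 semitones).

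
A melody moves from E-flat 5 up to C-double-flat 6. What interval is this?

E to C spans six letter names (E-F-G-A-B-C) — that makes it a sixth of some quality.
The major sixth is 9 semitones; here we have 7, two semitones narrower: diminished.

diminished sixth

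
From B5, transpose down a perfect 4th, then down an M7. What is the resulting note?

B5 down a perfect fourth → F#5 (5 semitones).
Down a major seventh from F#5: G4 (11 semitones down).

G4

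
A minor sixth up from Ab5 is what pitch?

Fb6

The sixth takes the letter from A up to F.
A minor sixth is 8 semitones; 8 semitones up from Ab5 gives Fb6.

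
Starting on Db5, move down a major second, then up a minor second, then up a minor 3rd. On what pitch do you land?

Fbb5

Down a major second from Db5: Cb5 (2 semitones down).
Cb5 up a minor second → Dbb5 (1 semitone).
A minor third up from Dbb5 is Fbb5.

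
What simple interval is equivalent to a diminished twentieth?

diminished sixth

Subtracting seven from the interval number removes an octave: 20 − 14 = 6.
Quality carries through unchanged, so the simple form is a diminished sixth.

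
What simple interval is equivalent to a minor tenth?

Subtracting seven from the interval number removes an octave: 10 − 7 = 3.
So a minor tenth is an octave plus a minor third. The quality is unchanged.

minor third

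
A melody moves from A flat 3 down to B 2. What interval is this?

diminished 7th

Descending from Ab3 to B2 is the same interval as ascending B2 to Ab3.
B to A spans seven letter names (B-C-D-E-F-G-A): a seventh.
The major seventh is 11 semitones; here we have 9, two semitones narrower: diminished.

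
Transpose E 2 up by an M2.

Two letter names up from E: F.
Moving 2 semitones up from E2 (the size of a major second) reaches F#2.

F sharp 2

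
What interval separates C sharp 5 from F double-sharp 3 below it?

d12

Descending from C#5 to F##3 is the same interval as ascending F##3 to C#5.
F to C spans five letter names (F-G-A-B-C), plus an octave: a twelfth.
The perfect twelfth is 19 semitones; here we have 18, one semitone narrower: diminished.
(Equivalently, a compound diminished fifth: a diminished fifth plus an octave.)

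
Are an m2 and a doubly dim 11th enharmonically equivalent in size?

No

1 semitone (minor second) vs 15 semitones (doubly diminished eleventh): not equal.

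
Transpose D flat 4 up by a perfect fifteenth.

A fifteenth keeps the letter name D, two octaves up from D.
Moving 24 semitones up from Db4 (the size of a perfect fifteenth) reaches Db6.

D flat 6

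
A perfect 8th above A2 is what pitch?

A3

An octave keeps the letter name A, an octave up from A.
A perfect octave is 12 semitones; 12 semitones up from A2 gives A3.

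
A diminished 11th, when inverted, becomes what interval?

augmented fifth

First reduce the compound diminished eleventh to its simple form, a diminished fourth.
Interval numbers invert to sum to nine: 4 + 5 = 9, so a fourth inverts to a fifth.
And diminished becomes augmented under inversion, so we get an augmented fifth.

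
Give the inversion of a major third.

The rule of nine gives the new number: 9 − 3 = 6, so a third becomes a sixth.
Quality inverts too: major becomes minor. That makes the inversion a minor sixth.

m6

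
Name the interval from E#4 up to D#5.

E to D spans seven letter names (E-F-G-A-B-C-D) — that makes it a seventh of some quality.
E#4 to D#5 is 10 semitones, a half step short of the major seventh (11), so this is minor.

minor seventh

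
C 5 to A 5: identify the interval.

C to A spans six letter names (C-D-E-F-G-A): a sixth.
The major sixth spans 9 semitones, and C5 to A5 is exactly 9 semitones — so this is a major sixth.

major sixth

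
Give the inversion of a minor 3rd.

Interval numbers invert to sum to nine: 3 + 6 = 9, so a third inverts to a sixth.
Quality inverts too: minor becomes major. That makes the inversion a major sixth.

major 6th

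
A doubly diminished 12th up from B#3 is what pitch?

The twelfth's letter: B up five letter names plus an octave → F.
A doubly diminished twelfth spans 17 semitones, so from B#3 the target pitch is F5.

F5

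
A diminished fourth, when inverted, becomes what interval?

The rule of nine gives the new number: 9 − 4 = 5, so a fourth becomes a fifth.
And diminished becomes augmented under inversion, so we get an augmented fifth.

augmented 5th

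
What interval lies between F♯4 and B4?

F to B spans four letter names (F-G-A-B): a fourth.
Counting semitones, F#4→B4 is 5, which is the perfect fourth.

perfect 4th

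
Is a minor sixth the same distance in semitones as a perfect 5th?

A minor sixth spans 8 semitones; a perfect fifth spans 7 semitones. They differ by 1.

No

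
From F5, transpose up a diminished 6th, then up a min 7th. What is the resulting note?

Cbb7

Up a diminished sixth from F5: Dbb6 (7 semitones up).
Up a minor seventh from Dbb6: Cbb7 (10 semitones up).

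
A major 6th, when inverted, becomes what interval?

The rule of nine gives the new number: 9 − 6 = 3, so a sixth becomes a third.
The quality also flips — major becomes minor — giving a minor third.

minor 3rd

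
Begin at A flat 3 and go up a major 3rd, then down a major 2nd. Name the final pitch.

A major third up from Ab3 is C4.
A major second down from C4 is Bb3.

B flat 3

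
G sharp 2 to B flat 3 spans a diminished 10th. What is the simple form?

diminished third

Each octave removed subtracts seven from the number: 10 − 7 = 3.
So a diminished tenth is an octave plus a diminished third. The quality is unchanged.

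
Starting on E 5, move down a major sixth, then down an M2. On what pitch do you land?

F 4

A major sixth down from E5 is G4.
Down a major second from G4: F4 (2 semitones down).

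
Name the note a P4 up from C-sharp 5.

F-sharp 5

The fourth takes the letter from C up to F.
A perfect fourth is 5 semitones; 5 semitones up from C#5 gives F#5.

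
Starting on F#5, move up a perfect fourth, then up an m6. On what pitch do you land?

Up a perfect fourth from F#5: B5 (5 semitones up).
Up a minor sixth from B5: G6 (8 semitones up).

G6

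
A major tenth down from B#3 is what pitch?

Counting three letter names plus an octave down from B lands on G.
A major tenth spans 16 semitones, so from B#3 the target pitch is G#2.

G#2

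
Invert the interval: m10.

First reduce the compound minor tenth to its simple form, a minor third.
Inverted interval numbers add to nine, so a third pairs with a sixth (3 + 6 = 9).
And minor becomes major under inversion, so we get a major sixth.

major sixth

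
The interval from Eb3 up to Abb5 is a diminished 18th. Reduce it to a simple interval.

d4

Subtracting seven from the interval number removes an octave: 18 − 14 = 4.
Quality carries through unchanged, so the simple form is a diminished fourth.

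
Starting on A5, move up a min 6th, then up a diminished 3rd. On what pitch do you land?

A5 up a minor sixth → F6 (8 semitones).
F6 up a diminished third → Abb6 (2 semitones).

Abb6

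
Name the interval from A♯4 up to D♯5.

P4

A to D spans four letter names (A-B-C-D): a fourth.
Counting semitones, A#4→D#5 is 5, which is the perfect fourth.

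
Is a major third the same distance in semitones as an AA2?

Yes

A major third = 4 semitones = a doubly augmented second; enharmonically equal.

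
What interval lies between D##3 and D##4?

perfect octave

D to D is the same letter name, plus an octave — that makes it an octave of some quality.
D##3 to D##4 is 12 semitones, matching the perfect octave exactly, so the quality is perfect.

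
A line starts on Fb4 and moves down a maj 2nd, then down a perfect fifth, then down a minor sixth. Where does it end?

Cb3

A major second down from Fb4 is Ebb4.
A perfect fifth down from Ebb4 is Abb3.
Down a minor sixth from Abb3: Cb3 (8 semitones down).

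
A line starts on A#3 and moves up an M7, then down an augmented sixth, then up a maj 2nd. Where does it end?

C#4

Up a major seventh from A#3: G##4 (11 semitones up).
Down an augmented sixth from G##4: B3 (10 semitones down).
B3 up a major second → C#4 (2 semitones).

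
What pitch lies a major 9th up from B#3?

The ninth's letter: B up two letter names plus an octave → C.
A major ninth spans 14 semitones, so from B#3 the target pitch is C##5.

C##5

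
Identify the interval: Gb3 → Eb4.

major sixth

G to E spans six letter names (G-A-B-C-D-E), so the interval is some kind of sixth.
The major sixth spans 9 semitones, and Gb3 to Eb4 is exactly 9 semitones — so this is a major sixth.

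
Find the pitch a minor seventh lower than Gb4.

Seven letter names down from G: A.
A minor seventh is 10 semitones; 10 semitones down from Gb4 gives Ab3.

Ab3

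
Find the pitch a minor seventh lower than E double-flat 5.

Counting seven letter names down from E lands on F.
A minor seventh is 10 semitones; 10 semitones down from Ebb5 gives Fb4.

F flat 4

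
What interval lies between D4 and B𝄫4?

diminished 6th

D to B spans six letter names (D-E-F-G-A-B): a sixth.
The major sixth is 9 semitones; here we have 7, two semitones narrower: diminished.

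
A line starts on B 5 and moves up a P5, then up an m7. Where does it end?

E 7

Up a perfect fifth from B5: F#6 (7 semitones up).
A minor seventh up from F#6 is E7.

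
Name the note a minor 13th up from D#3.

B4

Six letters up from D (plus an octave) reaches B.
A minor thirteenth is 20 semitones; 20 semitones up from D#3 gives B4.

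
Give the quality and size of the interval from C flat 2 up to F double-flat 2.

C to F spans four letter names (C-D-E-F): a fourth.
The perfect fourth is 5 semitones; here we have 4, one semitone narrower: diminished.

diminished fourth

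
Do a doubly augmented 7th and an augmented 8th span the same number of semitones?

A doubly augmented seventh spans 13 semitones, and an augmented octave also spans 13 semitones — they're enharmonic.

Yes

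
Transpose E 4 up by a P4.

A 4

Four letter names up from E: A.
A perfect fourth spans 5 semitones, so from E4 the target pitch is A4.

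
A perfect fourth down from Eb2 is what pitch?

Counting four letter names down from E lands on B.
A perfect fourth is 5 semitones; 5 semitones down from Eb2 gives Bb1.

Bb1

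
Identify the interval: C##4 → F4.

C to F spans four letter names (C-D-E-F): a fourth.
The perfect fourth is 5 semitones; here we have 3, two semitones narrower: doubly diminished.

dd4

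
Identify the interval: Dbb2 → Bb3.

augmented 13th

D to B spans six letter names (D-E-F-G-A-B), plus an octave: a thirteenth.
A major thirteenth would be 21 semitones; Dbb2 to Bb3 is 22, one semitone wider, so the interval is augmented.
(Equivalently, a compound augmented sixth: an augmented sixth plus an octave.)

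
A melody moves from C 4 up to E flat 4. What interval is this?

minor third

C to E spans three letter names (C-D-E) — that makes it a third of some quality.
A major third would be 4 semitones, but C4 to Eb4 is 3 — one semitone narrower, making it a minor third.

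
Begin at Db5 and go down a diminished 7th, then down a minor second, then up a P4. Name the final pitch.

A diminished seventh down from Db5 is E4.
Down a minor second from E4: D#4 (1 semitone down).
Up a perfect fourth from D#4: G#4 (5 semitones up).

G#4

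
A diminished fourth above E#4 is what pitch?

Four letter names up from E: A.
A diminished fourth is 4 semitones; 4 semitones up from E#4 gives A4.

A4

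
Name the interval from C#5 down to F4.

augmented 5th

Descending from C#5 to F4 is the same interval as ascending F4 to C#5.
F to C spans five letter names (F-G-A-B-C): a fifth.
A perfect fifth would be 7 semitones; F4 to C#5 is 8, one semitone wider, so the interval is augmented.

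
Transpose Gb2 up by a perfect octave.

For an octave the letter name doesn't change: still G, an octave up.
A perfect octave is 12 semitones; 12 semitones up from Gb2 gives Gb3.

Gb3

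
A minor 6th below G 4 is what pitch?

Counting six letter names down from G lands on B.
A minor sixth is 8 semitones; 8 semitones down from G4 gives B3.

B 3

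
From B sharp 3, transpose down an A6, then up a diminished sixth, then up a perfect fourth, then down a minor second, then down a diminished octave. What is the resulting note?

D 3

Down an augmented sixth from B#3: D3 (10 semitones down).
Up a diminished sixth from D3: Bbb3 (7 semitones up).
Bbb3 up a perfect fourth → Ebb4 (5 semitones).
Ebb4 down a minor second → Db4 (1 semitone).
Db4 down a diminished octave → D3 (11 semitones).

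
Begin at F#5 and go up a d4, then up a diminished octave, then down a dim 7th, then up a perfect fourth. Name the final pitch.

F6

F#5 up a diminished fourth → Bb5 (4 semitones).
Bb5 up a diminished octave → Bbb6 (11 semitones).
Bbb6 down a diminished seventh → C6 (9 semitones).
C6 up a perfect fourth → F6 (5 semitones).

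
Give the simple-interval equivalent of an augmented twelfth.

A5

Take out an octave (7 from the number): 12 − 7 = 5.
Quality carries through unchanged, so the simple form is an augmented fifth.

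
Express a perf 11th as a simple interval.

Subtracting seven from the interval number removes an octave: 11 − 7 = 4.
So a perfect eleventh is an octave plus a perfect fourth. The quality is unchanged.

P4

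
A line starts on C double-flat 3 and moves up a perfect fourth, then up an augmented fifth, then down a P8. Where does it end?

C flat 3

Cbb3 up a perfect fourth → Fbb3 (5 semitones).
Fbb3 up an augmented fifth → Cb4 (8 semitones).
Cb4 down a perfect octave → Cb3 (12 semitones).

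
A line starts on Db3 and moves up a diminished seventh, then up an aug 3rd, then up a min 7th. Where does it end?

Db5

Up a diminished seventh from Db3: Cbb4 (9 semitones up).
Cbb4 up an augmented third → Eb4 (5 semitones).
A minor seventh up from Eb4 is Db5.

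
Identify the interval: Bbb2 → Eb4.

B to E spans four letter names (B-C-D-E), plus an octave, so the interval is some kind of eleventh.
Bbb2 to Eb4 spans 18 semitones — one semitone wider than the perfect eleventh (17) — giving an augmented eleventh.
(Equivalently, a compound augmented fourth: an augmented fourth plus an octave.)

augmented eleventh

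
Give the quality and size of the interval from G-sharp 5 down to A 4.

major 7th

Descending from G#5 to A4 is the same interval as ascending A4 to G#5.
A to G spans seven letter names (A-B-C-D-E-F-G), so the interval is some kind of seventh.
A4 to G#5 is 11 semitones, matching the major seventh exactly, so the quality is major.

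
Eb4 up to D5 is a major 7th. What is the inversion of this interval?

Inverted interval numbers add to nine, so a seventh pairs with a second (7 + 2 = 9).
And major becomes minor under inversion, so we get a minor second.

m2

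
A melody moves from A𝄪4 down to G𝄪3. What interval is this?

Descending from A##4 to G##3 is the same interval as ascending G##3 to A##4.
G to A spans two letter names (G-A), plus an octave — that makes it a ninth of some quality.
The major ninth spans 14 semitones, and G##3 to A##4 is exactly 14 semitones — so this is a major ninth.
(Equivalently, a compound major second: a major second plus an octave.)

major ninth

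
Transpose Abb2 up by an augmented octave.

For an octave the letter name doesn't change: still A, an octave up.
Moving 13 semitones up from Abb2 (the size of an augmented octave) reaches Ab3.

Ab3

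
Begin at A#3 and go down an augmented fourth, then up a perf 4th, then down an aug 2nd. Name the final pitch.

Gb3

Down an augmented fourth from A#3: E3 (6 semitones down).
E3 up a perfect fourth → A3 (5 semitones).
An augmented second down from A3 is Gb3.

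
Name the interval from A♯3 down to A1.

Descending from A#3 to A1 is the same interval as ascending A1 to A#3.
A to A is the same letter name, plus 2 octaves, so the interval is some kind of fifteenth.
The perfect fifteenth is 24 semitones; here we have 25, one semitone wider: augmented.
(Equivalently, a compound augmented octave: an augmented octave plus an octave.)

augmented fifteenth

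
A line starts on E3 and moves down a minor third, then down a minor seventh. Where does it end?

A minor third down from E3 is C#3.
C#3 down a minor seventh → D#2 (10 semitones).

D#2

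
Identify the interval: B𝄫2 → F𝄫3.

B to F spans five letter names (B-C-D-E-F): a fifth.
Bbb2 to Fbb3 spans 6 semitones — one semitone narrower than the perfect fifth (7) — giving a diminished fifth.

d5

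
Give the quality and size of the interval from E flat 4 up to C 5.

M6

E to C spans six letter names (E-F-G-A-B-C), so the interval is some kind of sixth.
Counting semitones, Eb4→C5 is 9, which is the major sixth.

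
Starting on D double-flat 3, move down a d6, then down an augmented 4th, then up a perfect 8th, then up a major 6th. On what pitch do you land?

A flat 3

Down a diminished sixth from Dbb3: F2 (7 semitones down).
F2 down an augmented fourth → Cb2 (6 semitones).
Cb2 up a perfect octave → Cb3 (12 semitones).
A major sixth up from Cb3 is Ab3.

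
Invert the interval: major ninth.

m7

First reduce the compound major ninth to its simple form, a major second.
The rule of nine gives the new number: 9 − 2 = 7, so a second becomes a seventh.
Quality inverts too: major becomes minor. That makes the inversion a minor seventh.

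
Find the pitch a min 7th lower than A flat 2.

B flat 1

The seventh takes the letter from A down to B.
Moving 10 semitones down from Ab2 (the size of a minor seventh) reaches Bb1.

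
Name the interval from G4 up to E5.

G to E spans six letter names (G-A-B-C-D-E) — that makes it a sixth of some quality.
G4 to E5 is 9 semitones, matching the major sixth exactly, so the quality is major.

M6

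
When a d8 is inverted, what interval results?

The rule of nine gives the new number: 9 − 8 = 1, so an octave becomes a unison.
And diminished becomes augmented under inversion, so we get an augmented unison.

A1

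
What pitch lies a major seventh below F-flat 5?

The seventh takes the letter from F down to G.
Moving 11 semitones down from Fb5 (the size of a major seventh) reaches Gbb4.

G-double-flat 4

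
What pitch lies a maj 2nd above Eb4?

F4

Counting two letter names up from E lands on F.
A major second spans 2 semitones, so from Eb4 the target pitch is F4.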